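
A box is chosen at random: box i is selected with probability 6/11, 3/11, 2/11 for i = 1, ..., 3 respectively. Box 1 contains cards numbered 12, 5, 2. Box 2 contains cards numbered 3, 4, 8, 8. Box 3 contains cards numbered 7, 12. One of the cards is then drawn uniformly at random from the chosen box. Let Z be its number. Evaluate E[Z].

E[Z | box 1] = (12+5+2)/3 = 19/3.
E[Z | box 2] = (3+4+8+8)/4 = 23/4.
E[Z | box 3] = (7+12)/2 = 19/2.
By the law of total expectation,
E[Z] = (6/11)·(19/3) + (3/11)·(23/4) + (2/11)·(19/2) = 27/4.

27/4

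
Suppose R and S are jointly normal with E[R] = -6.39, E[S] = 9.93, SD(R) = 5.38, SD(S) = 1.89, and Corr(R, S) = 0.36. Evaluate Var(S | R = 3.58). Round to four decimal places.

Var(S | R=x) = (1 − ρ²)·σ_S².
Var(S | R=3.58) = (1.89)²·(1 − (0.36)²) = 3.5721·0.8704 = 3.1092.

3.1092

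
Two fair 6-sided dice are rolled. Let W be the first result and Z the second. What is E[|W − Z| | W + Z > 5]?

28/13

P(W + Z > 5) = 13/18.
Summing |W−Z|·P(x,y) over outcomes with W + Z > 5 gives 14/9.
E[|W − Z| | W + Z > 5] = (14/9) / (13/18) = 28/13.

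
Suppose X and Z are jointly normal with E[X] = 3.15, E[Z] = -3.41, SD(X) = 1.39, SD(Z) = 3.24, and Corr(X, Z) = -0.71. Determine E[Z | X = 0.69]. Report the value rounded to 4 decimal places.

0.6612

The regression of Z on X has slope ρ·σ_Z/σ_X and passes through (μ_X, μ_Z).
E[Z | X=0.69] = -3.41 + (-0.71)·(3.24/1.39)·(0.69 − (3.15)) = -3.41 + (-1.65496)·(-2.46) = 0.6612.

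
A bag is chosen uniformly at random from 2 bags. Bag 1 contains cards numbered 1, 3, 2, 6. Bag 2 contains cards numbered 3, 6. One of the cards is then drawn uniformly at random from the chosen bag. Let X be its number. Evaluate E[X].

E[X | bag 1] = (1+3+2+6)/4 = 3.
E[X | bag 2] = (3+6)/2 = 9/2.
E[X] = (1/2)·(3) + (1/2)·(9/2) = 15/4.

15/4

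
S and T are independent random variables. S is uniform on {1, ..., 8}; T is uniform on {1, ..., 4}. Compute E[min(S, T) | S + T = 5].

3/2

Outcomes with S + T = 5: (1,4), (2,3), (3,2), (4,1), each with probability 1/32.
E[min(S, T) | S + T = 5] = (1 + 2 + 2 + 1) / 4 = 3/2.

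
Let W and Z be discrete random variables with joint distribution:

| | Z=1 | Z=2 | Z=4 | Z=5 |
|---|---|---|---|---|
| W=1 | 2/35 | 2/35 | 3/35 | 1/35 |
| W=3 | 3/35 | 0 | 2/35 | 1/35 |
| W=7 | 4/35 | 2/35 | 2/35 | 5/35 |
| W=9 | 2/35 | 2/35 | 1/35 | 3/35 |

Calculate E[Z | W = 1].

P(W = 1) = 8/35.
Σ Z·P over the event = 1·(2/35) + 2·(2/35) + 4·(3/35) + 5·(1/35) = 23/35.
E[Z | W = 1] = (23/35) / (8/35) = 23/8.

23/8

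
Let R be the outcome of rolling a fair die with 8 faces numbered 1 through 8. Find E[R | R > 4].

13/2

Given R > 4, R is equally likely to be any of {5, 6, 7, 8}.
E[R | R > 4] = (5 + 6 + 7 + 8) / 4 = 13/2.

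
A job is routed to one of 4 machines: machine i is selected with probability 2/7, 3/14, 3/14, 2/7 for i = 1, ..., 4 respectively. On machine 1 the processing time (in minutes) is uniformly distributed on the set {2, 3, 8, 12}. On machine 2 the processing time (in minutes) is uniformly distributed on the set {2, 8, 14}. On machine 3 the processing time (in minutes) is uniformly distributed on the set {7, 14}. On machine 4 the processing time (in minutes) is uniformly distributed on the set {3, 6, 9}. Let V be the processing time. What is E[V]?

E[V | machine 1] = (2+3+8+12)/4 = 25/4.
E[V | machine 2] = (2+8+14)/3 = 8.
E[V | machine 3] = (7+14)/2 = 21/2.
E[V | machine 4] = (3+6+9)/3 = 6.
E[V] = (2/7)·(25/4) + (3/14)·(8) + (3/14)·(21/2) + (2/7)·(6) = 209/28.

209/28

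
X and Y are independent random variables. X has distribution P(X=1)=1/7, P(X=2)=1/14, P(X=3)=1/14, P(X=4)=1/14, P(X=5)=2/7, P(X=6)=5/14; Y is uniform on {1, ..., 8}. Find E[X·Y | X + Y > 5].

P(X + Y > 5) = 7/8.
Summing XY·P(x,y) over outcomes with X + Y > 5 gives 2151/112.
E[X·Y | X + Y > 5] = (2151/112) / (7/8) = 2151/98.

2151/98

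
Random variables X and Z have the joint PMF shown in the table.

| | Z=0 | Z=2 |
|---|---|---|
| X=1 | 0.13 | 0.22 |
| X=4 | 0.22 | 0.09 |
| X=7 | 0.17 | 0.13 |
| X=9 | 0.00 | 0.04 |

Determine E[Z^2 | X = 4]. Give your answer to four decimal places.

1.1613

P(X = 4) = 0.31.
Σ Z^2·P over the event = 0·(0.22) + 4·(0.09) = 0.36.
E[Z^2 | X = 4] = (0.36) / (0.31) = 1.1613.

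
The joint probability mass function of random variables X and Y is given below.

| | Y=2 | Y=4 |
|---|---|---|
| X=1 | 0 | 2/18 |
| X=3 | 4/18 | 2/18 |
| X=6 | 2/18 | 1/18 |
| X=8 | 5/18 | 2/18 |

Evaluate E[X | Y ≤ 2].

64/11

P(Y ≤ 2) = 11/18.
Summing X·P(X=x,Y=y) over the conditioning event gives 32/9.
E[X | Y ≤ 2] = (32/9) / (11/18) = 64/11.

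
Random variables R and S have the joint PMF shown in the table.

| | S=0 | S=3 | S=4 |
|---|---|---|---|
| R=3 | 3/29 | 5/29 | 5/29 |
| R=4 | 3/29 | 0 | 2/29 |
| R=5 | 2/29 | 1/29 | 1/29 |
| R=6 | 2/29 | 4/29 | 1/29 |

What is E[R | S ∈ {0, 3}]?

87/20

P(S ∈ {0, 3}) = 20/29.
Σ R·P over the event = 3·(3/29) + 3·(5/29) + 4·(3/29) + 5·(2/29) + 5·(1/29) + 6·(2/29) + 6·(4/29) = 3.
E[R | S ∈ {0, 3}] = (3) / (20/29) = 87/20.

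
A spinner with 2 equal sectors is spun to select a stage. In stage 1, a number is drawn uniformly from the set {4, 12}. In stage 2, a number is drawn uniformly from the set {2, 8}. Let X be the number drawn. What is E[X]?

13/2

E[X | stage 1] = (4+12)/2 = 8.
E[X | stage 2] = (2+8)/2 = 5.
By the law of total expectation,
E[X] = (1/2)·(8) + (1/2)·(5) = 13/2.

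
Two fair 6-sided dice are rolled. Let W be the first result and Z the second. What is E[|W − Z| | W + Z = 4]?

Outcomes with W + Z = 4: (1,3), (2,2), (3,1), each with probability 1/36.
E[|W − Z| | W + Z = 4] = (2 + 0 + 2) / 3 = 4/3.

4/3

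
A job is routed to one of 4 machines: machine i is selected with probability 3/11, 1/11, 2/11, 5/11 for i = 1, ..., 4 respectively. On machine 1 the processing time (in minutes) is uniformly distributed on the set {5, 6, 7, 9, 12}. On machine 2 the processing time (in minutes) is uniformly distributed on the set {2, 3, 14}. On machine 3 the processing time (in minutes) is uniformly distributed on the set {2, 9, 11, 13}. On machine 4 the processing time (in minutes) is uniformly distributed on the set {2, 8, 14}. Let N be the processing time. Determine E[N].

2617/330

E[N | machine 1] = (5+6+7+9+12)/5 = 39/5.
E[N | machine 2] = (2+3+14)/3 = 19/3.
E[N | machine 3] = (2+9+11+13)/4 = 35/4.
E[N | machine 4] = (2+8+14)/3 = 8.
By the law of total expectation,
E[N] = (3/11)·(39/5) + (1/11)·(19/3) + (2/11)·(35/4) + (5/11)·(8) = 2617/330.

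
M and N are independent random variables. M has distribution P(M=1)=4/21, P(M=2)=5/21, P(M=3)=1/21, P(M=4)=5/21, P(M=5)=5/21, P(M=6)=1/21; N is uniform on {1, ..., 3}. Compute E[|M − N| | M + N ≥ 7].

P(M + N ≥ 7) = 2/7.
Summing |M−N|·P(x,y) over outcomes with M + N ≥ 7 gives 2/3.
E[|M − N| | M + N ≥ 7] = (2/3) / (2/7) = 7/3.

7/3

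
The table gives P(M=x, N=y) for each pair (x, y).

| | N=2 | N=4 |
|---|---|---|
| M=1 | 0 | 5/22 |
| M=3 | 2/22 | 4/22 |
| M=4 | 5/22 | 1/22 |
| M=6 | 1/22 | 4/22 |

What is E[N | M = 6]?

18/5

P(M = 6) = 5/22.
Σ N·P over the event = 2·(1/22) + 4·(4/22) = 9/11.
E[N | M = 6] = (9/11) / (5/22) = 18/5.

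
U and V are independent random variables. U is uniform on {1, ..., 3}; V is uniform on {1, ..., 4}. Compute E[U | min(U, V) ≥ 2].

5/2

P(min(U, V) ≥ 2) = 1/2.
Summing U·P(x,y) over outcomes with min(U, V) ≥ 2 gives 5/4.
E[U | min(U, V) ≥ 2] = (5/4) / (1/2) = 5/2.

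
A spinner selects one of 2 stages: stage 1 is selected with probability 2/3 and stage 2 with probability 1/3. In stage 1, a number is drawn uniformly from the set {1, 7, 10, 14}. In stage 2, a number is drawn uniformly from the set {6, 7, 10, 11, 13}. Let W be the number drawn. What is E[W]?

127/15

E[W | stage 1] = (1+7+10+14)/4 = 8.
E[W | stage 2] = (6+7+10+11+13)/5 = 47/5.
E[W] = (2/3)·(8) + (1/3)·(47/5) = 127/15.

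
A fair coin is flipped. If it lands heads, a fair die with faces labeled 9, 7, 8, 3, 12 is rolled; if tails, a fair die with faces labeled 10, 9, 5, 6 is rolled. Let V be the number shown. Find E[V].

153/20

E[V | heads] = (9+7+8+3+12)/5 = 39/5.
E[V | tails] = (10+9+5+6)/4 = 15/2.
E[V] = (1/2)·(39/5) + (1/2)·(15/2) = 153/20.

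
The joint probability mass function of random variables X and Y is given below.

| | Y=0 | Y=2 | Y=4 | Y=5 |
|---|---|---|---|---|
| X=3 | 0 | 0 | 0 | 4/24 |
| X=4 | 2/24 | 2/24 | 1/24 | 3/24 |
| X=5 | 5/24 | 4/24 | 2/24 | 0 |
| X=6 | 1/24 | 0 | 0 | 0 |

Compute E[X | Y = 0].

39/8

P(Y = 0) = 1/3.
Σ X·P over the event = 4·(2/24) + 5·(5/24) + 6·(1/24) = 13/8.
E[X | Y = 0] = (13/8) / (1/3) = 39/8.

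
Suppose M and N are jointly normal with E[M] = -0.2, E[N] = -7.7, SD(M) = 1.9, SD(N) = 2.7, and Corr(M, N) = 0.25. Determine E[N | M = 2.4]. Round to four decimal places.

-6.7763

The regression of N on M has slope ρ·σ_N/σ_M and passes through (μ_M, μ_N).
E[N | M=2.4] = -7.7 + (0.25)·(2.7/1.9)·(2.4 − (-0.2)) = -7.7 + (0.35526)·(2.6) = -6.7763.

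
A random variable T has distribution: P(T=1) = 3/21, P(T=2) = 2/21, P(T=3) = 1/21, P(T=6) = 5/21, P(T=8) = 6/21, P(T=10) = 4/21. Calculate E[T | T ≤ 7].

P(T ≤ 7) = 11/21.
Σ over the event: 1·1/7 + 2·2/21 + 3·1/21 + 6·5/21 = 40/21.
E[T | T ≤ 7] = (40/21) / (11/21) = 40/11.

40/11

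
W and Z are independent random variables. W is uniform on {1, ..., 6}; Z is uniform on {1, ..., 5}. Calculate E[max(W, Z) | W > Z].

P(W > Z) = 1/2.
Summing max(W,Z)·P(x,y) over outcomes with W > Z gives 7/3.
E[max(W, Z) | W > Z] = (7/3) / (1/2) = 14/3.

14/3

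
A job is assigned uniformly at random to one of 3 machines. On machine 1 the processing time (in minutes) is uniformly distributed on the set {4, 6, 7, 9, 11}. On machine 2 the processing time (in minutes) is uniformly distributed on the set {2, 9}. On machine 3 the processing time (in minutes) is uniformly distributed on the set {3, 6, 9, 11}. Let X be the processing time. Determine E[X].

403/60

E[X | machine 1] = (4+6+7+9+11)/5 = 37/5.
E[X | machine 2] = (2+9)/2 = 11/2.
E[X | machine 3] = (3+6+9+11)/4 = 29/4.
By the law of total expectation,
E[X] = (1/3)·(37/5) + (1/3)·(11/2) + (1/3)·(29/4) = 403/60.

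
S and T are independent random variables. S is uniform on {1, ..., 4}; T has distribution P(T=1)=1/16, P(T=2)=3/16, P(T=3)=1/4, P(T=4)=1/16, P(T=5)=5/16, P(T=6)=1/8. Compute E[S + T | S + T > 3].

386/59

P(S + T > 3) = 59/64.
Summing (S+T)·P(x,y) over outcomes with S + T > 3 gives 193/32.
E[S + T | S + T > 3] = (193/32) / (59/64) = 386/59.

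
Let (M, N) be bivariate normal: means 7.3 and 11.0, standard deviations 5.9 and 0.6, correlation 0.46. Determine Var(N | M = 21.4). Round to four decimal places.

For a bivariate normal, Var(N | M=x) = σ_N²(1 − ρ²).
Var(N | M=21.4) = (0.6)²·(1 − (0.46)²) = 0.36·0.7884 = 0.2838.

0.2838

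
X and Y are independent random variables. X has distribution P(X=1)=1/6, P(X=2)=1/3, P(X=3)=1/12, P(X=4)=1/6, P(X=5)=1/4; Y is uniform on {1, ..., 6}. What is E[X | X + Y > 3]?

P(X + Y > 3) = 8/9.
Summing X·P(x,y) over outcomes with X + Y > 3 gives 17/6.
E[X | X + Y > 3] = (17/6) / (8/9) = 51/16.

51/16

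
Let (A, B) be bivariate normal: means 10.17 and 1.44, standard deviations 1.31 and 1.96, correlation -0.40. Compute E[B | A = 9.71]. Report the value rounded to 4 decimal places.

E[B | A=x] = μ_B + ρ(σ_B/σ_A)(x − μ_A) for jointly normal variables.
E[B | A=9.71] = 1.44 + (-0.40)·(1.96/1.31)·(9.71 − (10.17)) = 1.44 + (-0.59847)·(-0.46) = 1.7153.

1.7153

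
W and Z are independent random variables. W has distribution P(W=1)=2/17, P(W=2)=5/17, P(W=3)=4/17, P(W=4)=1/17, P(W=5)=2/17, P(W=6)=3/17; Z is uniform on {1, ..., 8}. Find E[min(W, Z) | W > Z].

88/39

P(W > Z) = 39/136.
Summing min(W,Z)·P(x,y) over outcomes with W > Z gives 11/17.
E[min(W, Z) | W > Z] = (11/17) / (39/136) = 88/39.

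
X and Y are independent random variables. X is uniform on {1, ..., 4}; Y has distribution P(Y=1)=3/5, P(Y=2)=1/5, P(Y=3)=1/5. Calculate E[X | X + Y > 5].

P(X + Y > 5) = 3/20.
Summing X·P(x,y) over outcomes with X + Y > 5 gives 11/20.
E[X | X + Y > 5] = (11/20) / (3/20) = 11/3.

11/3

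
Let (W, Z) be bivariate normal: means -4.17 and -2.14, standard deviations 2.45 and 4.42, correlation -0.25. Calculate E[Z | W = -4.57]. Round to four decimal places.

The regression of Z on W has slope ρ·σ_Z/σ_W and passes through (μ_W, μ_Z).
E[Z | W=-4.57] = -2.14 + (-0.25)·(4.42/2.45)·(-4.57 − (-4.17)) = -2.14 + (-0.45102)·(-0.4) = -1.9596.

-1.9596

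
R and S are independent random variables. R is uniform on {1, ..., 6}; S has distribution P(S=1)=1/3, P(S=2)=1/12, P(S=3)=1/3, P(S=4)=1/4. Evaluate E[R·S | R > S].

214/21

P(R > S) = 7/12.
Summing RS·P(x,y) over outcomes with R > S gives 107/18.
E[R·S | R > S] = (107/18) / (7/12) = 214/21.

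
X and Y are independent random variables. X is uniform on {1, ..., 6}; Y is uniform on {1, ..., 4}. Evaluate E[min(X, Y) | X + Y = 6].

2

P(X + Y = 6) = 1/6.
Summing min(X,Y)·P(x,y) over outcomes with X + Y = 6 gives 1/3.
E[min(X, Y) | X + Y = 6] = (1/3) / (1/6) = 2.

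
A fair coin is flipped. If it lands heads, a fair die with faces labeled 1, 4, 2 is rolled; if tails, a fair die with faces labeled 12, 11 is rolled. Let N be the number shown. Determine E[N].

83/12

E[N | heads] = (1+4+2)/3 = 7/3.
E[N | tails] = (12+11)/2 = 23/2.
By the law of total expectation,
E[N] = (1/2)·(7/3) + (1/2)·(23/2) = 83/12.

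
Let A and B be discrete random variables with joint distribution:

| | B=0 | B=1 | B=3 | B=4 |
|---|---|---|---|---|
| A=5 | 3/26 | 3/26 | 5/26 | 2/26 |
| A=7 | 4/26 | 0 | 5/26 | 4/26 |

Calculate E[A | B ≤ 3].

P(B ≤ 3) = 10/13.
Σ A·P over the event = 5·(3/26) + 5·(3/26) + 5·(5/26) + 7·(4/26) + 7·(5/26) = 59/13.
E[A | B ≤ 3] = (59/13) / (10/13) = 59/10.

59/10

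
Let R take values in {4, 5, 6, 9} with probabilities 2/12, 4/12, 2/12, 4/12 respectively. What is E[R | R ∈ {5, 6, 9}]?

34/5

P(R ∈ {5, 6, 9}) = 5/6.
Σ over the event: 5·1/3 + 6·1/6 + 9·1/3 = 17/3.
E[R | R ∈ {5, 6, 9}] = (17/3) / (5/6) = 34/5.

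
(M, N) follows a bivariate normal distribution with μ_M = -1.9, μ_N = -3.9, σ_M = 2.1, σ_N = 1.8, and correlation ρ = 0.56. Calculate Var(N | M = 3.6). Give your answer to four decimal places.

The conditional variance in a bivariate normal is σ_N²(1 − ρ²), independent of x.
Var(N | M=3.6) = (1.8)²·(1 − (0.56)²) = 3.24·0.6864 = 2.2239.

2.2239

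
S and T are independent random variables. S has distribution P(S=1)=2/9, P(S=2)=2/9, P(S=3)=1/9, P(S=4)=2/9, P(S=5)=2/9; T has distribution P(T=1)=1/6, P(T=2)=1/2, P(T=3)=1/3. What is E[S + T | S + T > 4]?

69/11

P(S + T > 4) = 11/18.
Summing (S+T)·P(x,y) over outcomes with S + T > 4 gives 23/6.
E[S + T | S + T > 4] = (23/6) / (11/18) = 69/11.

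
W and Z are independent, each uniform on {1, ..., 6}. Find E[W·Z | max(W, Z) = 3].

27/5

P(max(W, Z) = 3) = 5/36.
Summing WZ·P(x,y) over outcomes with max(W, Z) = 3 gives 3/4.
E[W·Z | max(W, Z) = 3] = (3/4) / (5/36) = 27/5.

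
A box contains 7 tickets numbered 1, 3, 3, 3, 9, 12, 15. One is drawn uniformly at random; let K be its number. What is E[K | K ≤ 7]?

P(K ≤ 7) = 4/7.
Σ over the event: 1·1/7 + 3·3/7 = 10/7.
E[K | K ≤ 7] = (10/7) / (4/7) = 5/2.

5/2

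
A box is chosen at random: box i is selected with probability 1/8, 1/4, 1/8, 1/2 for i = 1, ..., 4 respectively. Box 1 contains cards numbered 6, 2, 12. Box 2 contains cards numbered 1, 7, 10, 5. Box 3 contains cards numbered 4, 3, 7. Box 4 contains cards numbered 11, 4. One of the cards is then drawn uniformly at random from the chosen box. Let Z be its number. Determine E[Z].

317/48

E[Z | box 1] = (6+2+12)/3 = 20/3.
E[Z | box 2] = (1+7+10+5)/4 = 23/4.
E[Z | box 3] = (4+3+7)/3 = 14/3.
E[Z | box 4] = (11+4)/2 = 15/2.
By the law of total expectation,
E[Z] = (1/8)·(20/3) + (1/4)·(23/4) + (1/8)·(14/3) + (1/2)·(15/2) = 317/48.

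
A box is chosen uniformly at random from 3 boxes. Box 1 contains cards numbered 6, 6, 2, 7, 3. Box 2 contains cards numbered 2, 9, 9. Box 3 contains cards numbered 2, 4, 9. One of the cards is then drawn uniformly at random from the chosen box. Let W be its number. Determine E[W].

E[W | box 1] = (6+6+2+7+3)/5 = 24/5.
E[W | box 2] = (2+9+9)/3 = 20/3.
E[W | box 3] = (2+4+9)/3 = 5.
By the law of total expectation,
E[W] = (1/3)·(24/5) + (1/3)·(20/3) + (1/3)·(5) = 247/45.

247/45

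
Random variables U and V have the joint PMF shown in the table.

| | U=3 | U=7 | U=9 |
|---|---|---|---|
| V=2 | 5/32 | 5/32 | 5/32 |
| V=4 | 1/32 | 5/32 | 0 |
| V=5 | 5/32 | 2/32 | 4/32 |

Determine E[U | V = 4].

P(V = 4) = 3/16.
Σ U·P over the event = 3·(1/32) + 7·(5/32) = 19/16.
E[U | V = 4] = (19/16) / (3/16) = 19/3.

19/3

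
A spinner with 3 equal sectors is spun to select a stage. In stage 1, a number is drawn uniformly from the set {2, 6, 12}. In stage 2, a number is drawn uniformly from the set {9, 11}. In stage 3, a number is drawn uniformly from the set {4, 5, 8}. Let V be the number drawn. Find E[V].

67/9

E[V | stage 1] = (2+6+12)/3 = 20/3.
E[V | stage 2] = (9+11)/2 = 10.
E[V | stage 3] = (4+5+8)/3 = 17/3.
E[V] = (1/3)·(20/3) + (1/3)·(10) + (1/3)·(17/3) = 67/9.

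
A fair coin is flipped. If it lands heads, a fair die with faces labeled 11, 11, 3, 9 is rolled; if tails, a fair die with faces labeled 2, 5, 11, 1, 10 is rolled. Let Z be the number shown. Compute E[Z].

143/20

E[Z | heads] = (11+11+3+9)/4 = 17/2.
E[Z | tails] = (2+5+11+1+10)/5 = 29/5.
By the law of total expectation,
E[Z] = (1/2)·(17/2) + (1/2)·(29/5) = 143/20.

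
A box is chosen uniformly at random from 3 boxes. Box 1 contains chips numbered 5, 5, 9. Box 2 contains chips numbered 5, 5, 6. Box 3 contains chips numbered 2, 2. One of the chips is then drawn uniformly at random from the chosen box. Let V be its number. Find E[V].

41/9

E[V | box 1] = (5+5+9)/3 = 19/3.
E[V | box 2] = (5+5+6)/3 = 16/3.
E[V | box 3] = (2+2)/2 = 2.
E[V] = (1/3)·(19/3) + (1/3)·(16/3) + (1/3)·(2) = 41/9.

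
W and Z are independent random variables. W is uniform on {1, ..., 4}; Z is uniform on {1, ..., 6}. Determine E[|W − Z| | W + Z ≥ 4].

P(W + Z ≥ 4) = 7/8.
Summing |W−Z|·P(x,y) over outcomes with W + Z ≥ 4 gives 7/4.
E[|W − Z| | W + Z ≥ 4] = (7/4) / (7/8) = 2.

2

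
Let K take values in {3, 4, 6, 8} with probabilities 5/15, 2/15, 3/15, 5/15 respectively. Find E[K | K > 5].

P(K > 5) = 8/15.
Σ over the event: 6·1/5 + 8·1/3 = 58/15.
E[K | K > 5] = (58/15) / (8/15) = 29/4.

29/4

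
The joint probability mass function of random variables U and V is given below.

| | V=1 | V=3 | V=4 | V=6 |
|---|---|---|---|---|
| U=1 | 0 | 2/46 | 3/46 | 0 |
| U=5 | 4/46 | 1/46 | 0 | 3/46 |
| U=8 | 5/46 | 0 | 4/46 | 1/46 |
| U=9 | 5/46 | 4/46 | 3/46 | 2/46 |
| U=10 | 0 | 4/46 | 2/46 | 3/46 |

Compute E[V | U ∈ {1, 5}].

P(U ∈ {1, 5}) = 13/46.
Σ V·P over the event = 3·(2/46) + 4·(3/46) + 1·(4/46) + 3·(1/46) + 6·(3/46) = 43/46.
E[V | U ∈ {1, 5}] = (43/46) / (13/46) = 43/13.

43/13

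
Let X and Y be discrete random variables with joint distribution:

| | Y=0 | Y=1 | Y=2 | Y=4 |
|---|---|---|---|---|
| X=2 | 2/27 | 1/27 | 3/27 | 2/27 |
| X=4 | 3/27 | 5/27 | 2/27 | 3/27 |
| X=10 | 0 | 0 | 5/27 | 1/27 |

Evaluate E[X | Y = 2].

32/5

P(Y = 2) = 10/27.
Summing X·P(X=x,Y=y) over the conditioning event gives 64/27.
E[X | Y = 2] = (64/27) / (10/27) = 32/5.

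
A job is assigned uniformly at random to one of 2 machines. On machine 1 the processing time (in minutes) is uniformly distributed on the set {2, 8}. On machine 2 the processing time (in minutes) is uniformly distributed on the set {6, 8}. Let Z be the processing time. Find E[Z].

E[Z | machine 1] = (2+8)/2 = 5.
E[Z | machine 2] = (6+8)/2 = 7.
E[Z] = (1/2)·(5) + (1/2)·(7) = 6.

6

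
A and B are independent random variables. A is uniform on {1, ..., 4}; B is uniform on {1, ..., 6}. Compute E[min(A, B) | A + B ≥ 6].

P(A + B ≥ 6) = 7/12.
Summing min(A,B)·P(x,y) over outcomes with A + B ≥ 6 gives 37/24.
E[min(A, B) | A + B ≥ 6] = (37/24) / (7/12) = 37/14.

37/14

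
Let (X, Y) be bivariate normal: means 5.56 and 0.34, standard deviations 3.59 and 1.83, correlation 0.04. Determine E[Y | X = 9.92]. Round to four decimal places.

For a bivariate normal, E[Y | X=x] = μ_Y + ρ·(σ_Y/σ_X)·(x − μ_X).
E[Y | X=9.92] = 0.34 + (0.04)·(1.83/3.59)·(9.92 − (5.56)) = 0.34 + (0.02039)·(4.36) = 0.4289.

0.4289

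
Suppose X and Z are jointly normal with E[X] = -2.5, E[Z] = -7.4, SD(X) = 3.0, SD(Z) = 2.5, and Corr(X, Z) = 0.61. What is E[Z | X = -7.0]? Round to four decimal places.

-9.6875

E[Z | X=x] = μ_Z + ρ(σ_Z/σ_X)(x − μ_X) for jointly normal variables.
E[Z | X=-7.0] = -7.4 + (0.61)·(2.5/3.0)·(-7.0 − (-2.5)) = -7.4 + (0.50833)·(-4.5) = -9.6875.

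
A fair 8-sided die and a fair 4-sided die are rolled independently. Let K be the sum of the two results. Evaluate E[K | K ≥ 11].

34/3

P(K ≥ 11) = 3/32.
Σ over the event: 11·1/16 + 12·1/32 = 17/16.
E[K | K ≥ 11] = (17/16) / (3/32) = 34/3.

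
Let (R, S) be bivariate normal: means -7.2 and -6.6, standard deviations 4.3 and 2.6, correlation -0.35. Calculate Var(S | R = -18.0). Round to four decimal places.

The conditional variance in a bivariate normal is σ_S²(1 − ρ²), independent of x.
Var(S | R=-18.0) = (2.6)²·(1 − (-0.35)²) = 6.76·0.8775 = 5.9319.

5.9319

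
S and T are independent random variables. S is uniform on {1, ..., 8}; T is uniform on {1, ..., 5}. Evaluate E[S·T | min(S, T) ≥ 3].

P(min(S, T) ≥ 3) = 9/20.
Summing ST·P(x,y) over outcomes with min(S, T) ≥ 3 gives 99/10.
E[S·T | min(S, T) ≥ 3] = (99/10) / (9/20) = 22.

22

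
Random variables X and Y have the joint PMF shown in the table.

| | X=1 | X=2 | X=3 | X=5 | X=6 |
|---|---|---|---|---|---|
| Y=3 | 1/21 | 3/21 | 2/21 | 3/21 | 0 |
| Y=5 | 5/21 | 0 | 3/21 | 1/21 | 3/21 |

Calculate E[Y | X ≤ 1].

P(X ≤ 1) = 2/7.
Σ Y·P over the event = 3·(1/21) + 5·(5/21) = 4/3.
E[Y | X ≤ 1] = (4/3) / (2/7) = 14/3.

14/3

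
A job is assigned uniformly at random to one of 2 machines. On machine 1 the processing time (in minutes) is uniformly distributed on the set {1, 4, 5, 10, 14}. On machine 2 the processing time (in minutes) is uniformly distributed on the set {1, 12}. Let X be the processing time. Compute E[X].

E[X | machine 1] = (1+4+5+10+14)/5 = 34/5.
E[X | machine 2] = (1+12)/2 = 13/2.
E[X] = (1/2)·(34/5) + (1/2)·(13/2) = 133/20.

133/20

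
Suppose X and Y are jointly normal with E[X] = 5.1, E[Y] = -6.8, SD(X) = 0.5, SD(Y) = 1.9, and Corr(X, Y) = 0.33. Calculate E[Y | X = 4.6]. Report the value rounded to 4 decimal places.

The regression of Y on X has slope ρ·σ_Y/σ_X and passes through (μ_X, μ_Y).
E[Y | X=4.6] = -6.8 + (0.33)·(1.9/0.5)·(4.6 − (5.1)) = -6.8 + (1.254)·(-0.5) = -7.4270.

-7.4270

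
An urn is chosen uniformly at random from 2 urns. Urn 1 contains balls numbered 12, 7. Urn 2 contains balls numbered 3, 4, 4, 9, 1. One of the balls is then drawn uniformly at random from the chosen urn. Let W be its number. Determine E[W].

E[W | urn 1] = (12+7)/2 = 19/2.
E[W | urn 2] = (3+4+4+9+1)/5 = 21/5.
E[W] = (1/2)·(19/2) + (1/2)·(21/5) = 137/20.

137/20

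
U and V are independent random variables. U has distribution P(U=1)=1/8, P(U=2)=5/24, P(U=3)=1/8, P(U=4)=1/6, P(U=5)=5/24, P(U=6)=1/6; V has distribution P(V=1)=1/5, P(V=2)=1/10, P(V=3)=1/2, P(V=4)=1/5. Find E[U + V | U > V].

1006/141

P(U > V) = 47/80.
Summing (U+V)·P(x,y) over outcomes with U > V gives 503/120.
E[U + V | U > V] = (503/120) / (47/80) = 1006/141.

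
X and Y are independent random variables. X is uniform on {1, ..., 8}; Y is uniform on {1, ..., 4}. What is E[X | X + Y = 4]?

Outcomes with X + Y = 4: (1,3), (2,2), (3,1), each with probability 1/32.
E[X | X + Y = 4] = (1 + 2 + 3) / 3 = 2.

2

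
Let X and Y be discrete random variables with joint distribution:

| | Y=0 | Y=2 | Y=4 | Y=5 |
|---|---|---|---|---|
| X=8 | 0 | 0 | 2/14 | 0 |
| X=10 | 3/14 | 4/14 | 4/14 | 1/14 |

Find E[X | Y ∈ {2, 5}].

10

P(Y ∈ {2, 5}) = 5/14.
Σ X·P over the event = 10·(4/14) + 10·(1/14) = 25/7.
E[X | Y ∈ {2, 5}] = (25/7) / (5/14) = 10.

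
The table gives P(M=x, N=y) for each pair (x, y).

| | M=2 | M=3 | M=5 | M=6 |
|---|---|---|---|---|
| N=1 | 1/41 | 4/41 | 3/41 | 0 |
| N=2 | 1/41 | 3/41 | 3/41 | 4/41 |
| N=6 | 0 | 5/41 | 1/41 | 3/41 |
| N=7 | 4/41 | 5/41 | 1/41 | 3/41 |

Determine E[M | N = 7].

46/13

P(N = 7) = 13/41.
Σ M·P over the event = 2·(4/41) + 3·(5/41) + 5·(1/41) + 6·(3/41) = 46/41.
E[M | N = 7] = (46/41) / (13/41) = 46/13.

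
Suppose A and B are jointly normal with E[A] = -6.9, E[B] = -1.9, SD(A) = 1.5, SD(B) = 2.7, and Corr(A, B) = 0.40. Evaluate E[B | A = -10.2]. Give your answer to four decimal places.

-4.2760

For a bivariate normal, E[B | A=x] = μ_B + ρ·(σ_B/σ_A)·(x − μ_A).
E[B | A=-10.2] = -1.9 + (0.40)·(2.7/1.5)·(-10.2 − (-6.9)) = -1.9 + (0.72)·(-3.3) = -4.2760.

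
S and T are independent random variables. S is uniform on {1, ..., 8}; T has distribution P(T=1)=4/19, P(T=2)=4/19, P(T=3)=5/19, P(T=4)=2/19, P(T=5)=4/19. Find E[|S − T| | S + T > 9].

P(S + T > 9) = 9/38.
Summing |S−T|·P(x,y) over outcomes with S + T > 9 gives 111/152.
E[|S − T| | S + T > 9] = (111/152) / (9/38) = 37/12.

37/12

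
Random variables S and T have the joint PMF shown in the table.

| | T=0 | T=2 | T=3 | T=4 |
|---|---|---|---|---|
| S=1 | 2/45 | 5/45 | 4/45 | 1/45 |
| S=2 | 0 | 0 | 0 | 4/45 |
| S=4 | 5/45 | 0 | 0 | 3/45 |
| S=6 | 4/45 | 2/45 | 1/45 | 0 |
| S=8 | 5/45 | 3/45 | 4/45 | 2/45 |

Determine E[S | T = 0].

P(T = 0) = 16/45.
Σ S·P over the event = 1·(2/45) + 4·(5/45) + 6·(4/45) + 8·(5/45) = 86/45.
E[S | T = 0] = (86/45) / (16/45) = 43/8.

43/8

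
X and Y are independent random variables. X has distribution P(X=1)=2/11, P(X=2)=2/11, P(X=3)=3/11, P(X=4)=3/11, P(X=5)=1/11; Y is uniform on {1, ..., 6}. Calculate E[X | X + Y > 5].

142/43

P(X + Y > 5) = 43/66.
Summing X·P(x,y) over outcomes with X + Y > 5 gives 71/33.
E[X | X + Y > 5] = (71/33) / (43/66) = 142/43.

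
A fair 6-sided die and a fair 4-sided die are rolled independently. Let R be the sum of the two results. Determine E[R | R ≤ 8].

P(R ≤ 8) = 7/8.
Σ over the event: 2·1/24 + 3·1/12 + 4·1/8 + 5·1/6 + 6·1/6 + 7·1/6 + 8·1/8 = 29/6.
E[R | R ≤ 8] = (29/6) / (7/8) = 116/21.

116/21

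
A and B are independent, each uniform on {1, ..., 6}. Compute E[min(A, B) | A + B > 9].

29/6

Outcomes with A + B > 9: (4,6), (5,5), (5,6), (6,4), (6,5), (6,6), each with probability 1/36.
E[min(A, B) | A + B > 9] = (4 + 5 + 5 + 4 + 5 + 6) / 6 = 29/6.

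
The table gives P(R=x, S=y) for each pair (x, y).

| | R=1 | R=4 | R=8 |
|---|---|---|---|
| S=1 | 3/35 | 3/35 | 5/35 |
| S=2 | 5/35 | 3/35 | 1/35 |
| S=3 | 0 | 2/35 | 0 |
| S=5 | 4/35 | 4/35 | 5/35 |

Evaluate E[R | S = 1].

P(S = 1) = 11/35.
Σ R·P over the event = 1·(3/35) + 4·(3/35) + 8·(5/35) = 11/7.
E[R | S = 1] = (11/7) / (11/35) = 5.

5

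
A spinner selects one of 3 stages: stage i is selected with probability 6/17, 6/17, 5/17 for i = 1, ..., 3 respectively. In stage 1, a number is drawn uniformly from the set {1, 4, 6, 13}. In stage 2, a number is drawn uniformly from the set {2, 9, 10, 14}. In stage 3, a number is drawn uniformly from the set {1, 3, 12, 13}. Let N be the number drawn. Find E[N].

499/68

E[N | stage 1] = (1+4+6+13)/4 = 6.
E[N | stage 2] = (2+9+10+14)/4 = 35/4.
E[N | stage 3] = (1+3+12+13)/4 = 29/4.
E[N] = (6/17)·(6) + (6/17)·(35/4) + (5/17)·(29/4) = 499/68.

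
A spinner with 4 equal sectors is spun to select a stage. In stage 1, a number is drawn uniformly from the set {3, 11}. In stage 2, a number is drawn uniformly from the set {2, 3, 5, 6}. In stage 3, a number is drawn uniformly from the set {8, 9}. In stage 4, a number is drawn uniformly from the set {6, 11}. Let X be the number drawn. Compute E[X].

7

E[X | stage 1] = (3+11)/2 = 7.
E[X | stage 2] = (2+3+5+6)/4 = 4.
E[X | stage 3] = (8+9)/2 = 17/2.
E[X | stage 4] = (6+11)/2 = 17/2.
E[X] = (1/4)·(7) + (1/4)·(4) + (1/4)·(17/2) + (1/4)·(17/2) = 7.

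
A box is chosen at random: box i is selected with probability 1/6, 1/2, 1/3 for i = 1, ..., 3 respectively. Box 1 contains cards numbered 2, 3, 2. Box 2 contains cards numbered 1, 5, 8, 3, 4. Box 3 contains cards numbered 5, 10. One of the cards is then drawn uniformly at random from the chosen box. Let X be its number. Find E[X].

449/90

E[X | box 1] = (2+3+2)/3 = 7/3.
E[X | box 2] = (1+5+8+3+4)/5 = 21/5.
E[X | box 3] = (5+10)/2 = 15/2.
By the law of total expectation,
E[X] = (1/6)·(7/3) + (1/2)·(21/5) + (1/3)·(15/2) = 449/90.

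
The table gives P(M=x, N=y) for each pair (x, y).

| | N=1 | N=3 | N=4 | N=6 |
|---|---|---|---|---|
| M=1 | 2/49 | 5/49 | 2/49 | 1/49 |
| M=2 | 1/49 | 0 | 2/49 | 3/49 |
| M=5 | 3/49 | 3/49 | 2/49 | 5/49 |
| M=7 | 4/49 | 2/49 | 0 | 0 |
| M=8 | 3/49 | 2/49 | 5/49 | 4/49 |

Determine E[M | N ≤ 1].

P(N ≤ 1) = 13/49.
Σ M·P over the event = 1·(2/49) + 2·(1/49) + 5·(3/49) + 7·(4/49) + 8·(3/49) = 71/49.
E[M | N ≤ 1] = (71/49) / (13/49) = 71/13.

71/13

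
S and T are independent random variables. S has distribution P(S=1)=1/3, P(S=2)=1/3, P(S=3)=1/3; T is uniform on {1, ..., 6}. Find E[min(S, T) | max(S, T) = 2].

P(max(S, T) = 2) = 1/6.
Summing min(S,T)·P(x,y) over outcomes with max(S, T) = 2 gives 2/9.
E[min(S, T) | max(S, T) = 2] = (2/9) / (1/6) = 4/3.

4/3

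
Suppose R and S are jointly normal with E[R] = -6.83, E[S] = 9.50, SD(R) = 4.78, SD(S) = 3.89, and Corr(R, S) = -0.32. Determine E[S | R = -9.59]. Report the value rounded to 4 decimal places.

The regression of S on R has slope ρ·σ_S/σ_R and passes through (μ_R, μ_S).
E[S | R=-9.59] = 9.50 + (-0.32)·(3.89/4.78)·(-9.59 − (-6.83)) = 9.50 + (-0.26042)·(-2.76) = 10.2188.

10.2188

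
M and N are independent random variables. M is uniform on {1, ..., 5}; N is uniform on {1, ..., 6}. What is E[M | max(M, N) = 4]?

Outcomes with max(M, N) = 4: (1,4), (2,4), (3,4), (4,1), (4,2), (4,3), (4,4), each with probability 1/30.
E[M | max(M, N) = 4] = (1 + 2 + 3 + 4 + 4 + 4 + 4) / 7 = 22/7.

22/7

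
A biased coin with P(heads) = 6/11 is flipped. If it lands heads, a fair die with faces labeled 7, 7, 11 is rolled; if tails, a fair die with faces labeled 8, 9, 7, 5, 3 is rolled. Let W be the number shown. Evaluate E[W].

E[W | heads] = (7+7+11)/3 = 25/3.
E[W | tails] = (8+9+7+5+3)/5 = 32/5.
E[W] = (6/11)·(25/3) + (5/11)·(32/5) = 82/11.

82/11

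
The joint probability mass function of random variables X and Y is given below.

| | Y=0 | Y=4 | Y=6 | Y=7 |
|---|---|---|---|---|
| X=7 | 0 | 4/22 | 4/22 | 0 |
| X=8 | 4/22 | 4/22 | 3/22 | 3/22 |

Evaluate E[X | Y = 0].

P(Y = 0) = 2/11.
Σ X·P over the event = 8·(4/22) = 16/11.
E[X | Y = 0] = (16/11) / (2/11) = 8.

8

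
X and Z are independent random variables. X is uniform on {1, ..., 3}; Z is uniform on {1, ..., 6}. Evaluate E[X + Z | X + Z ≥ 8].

25/3

Outcomes with X + Z ≥ 8: (2,6), (3,5), (3,6), each with probability 1/18.
E[X + Z | X + Z ≥ 8] = (8 + 8 + 9) / 3 = 25/3.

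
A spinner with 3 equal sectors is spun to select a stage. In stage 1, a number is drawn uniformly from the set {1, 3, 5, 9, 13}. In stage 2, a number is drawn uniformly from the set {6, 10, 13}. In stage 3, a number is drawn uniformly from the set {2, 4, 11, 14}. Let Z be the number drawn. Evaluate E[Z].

E[Z | stage 1] = (1+3+5+9+13)/5 = 31/5.
E[Z | stage 2] = (6+10+13)/3 = 29/3.
E[Z | stage 3] = (2+4+11+14)/4 = 31/4.
By the law of total expectation,
E[Z] = (1/3)·(31/5) + (1/3)·(29/3) + (1/3)·(31/4) = 1417/180.

1417/180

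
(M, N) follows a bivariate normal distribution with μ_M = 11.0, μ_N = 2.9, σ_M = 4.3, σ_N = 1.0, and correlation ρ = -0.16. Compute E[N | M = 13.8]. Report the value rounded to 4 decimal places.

2.7958

For a bivariate normal, E[N | M=x] = μ_N + ρ·(σ_N/σ_M)·(x − μ_M).
E[N | M=13.8] = 2.9 + (-0.16)·(1.0/4.3)·(13.8 − (11.0)) = 2.9 + (-0.037209)·(2.8) = 2.7958.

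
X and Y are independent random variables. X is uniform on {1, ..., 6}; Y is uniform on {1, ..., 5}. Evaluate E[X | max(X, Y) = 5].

35/9

P(max(X, Y) = 5) = 3/10.
Summing X·P(x,y) over outcomes with max(X, Y) = 5 gives 7/6.
E[X | max(X, Y) = 5] = (7/6) / (3/10) = 35/9.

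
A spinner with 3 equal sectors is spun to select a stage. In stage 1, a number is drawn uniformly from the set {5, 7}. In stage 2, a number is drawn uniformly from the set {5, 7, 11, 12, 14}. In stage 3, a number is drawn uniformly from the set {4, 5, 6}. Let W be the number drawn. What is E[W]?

E[W | stage 1] = (5+7)/2 = 6.
E[W | stage 2] = (5+7+11+12+14)/5 = 49/5.
E[W | stage 3] = (4+5+6)/3 = 5.
By the law of total expectation,
E[W] = (1/3)·(6) + (1/3)·(49/5) + (1/3)·(5) = 104/15.

104/15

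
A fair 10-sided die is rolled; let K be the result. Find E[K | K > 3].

7

Given K > 3, K is equally likely to be any of {4, 5, 6, 7, 8, 9, 10}.
E[K | K > 3] = (4 + 5 + 6 + 7 + 8 + 9 + 10) / 7 = 7.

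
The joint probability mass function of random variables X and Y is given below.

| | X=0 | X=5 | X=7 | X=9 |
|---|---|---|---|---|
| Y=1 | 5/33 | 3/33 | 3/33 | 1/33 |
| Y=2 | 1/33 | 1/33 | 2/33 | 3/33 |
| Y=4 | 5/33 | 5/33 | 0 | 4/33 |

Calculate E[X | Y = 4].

61/14

P(Y = 4) = 14/33.
Σ X·P over the event = 0·(5/33) + 5·(5/33) + 9·(4/33) = 61/33.
E[X | Y = 4] = (61/33) / (14/33) = 61/14.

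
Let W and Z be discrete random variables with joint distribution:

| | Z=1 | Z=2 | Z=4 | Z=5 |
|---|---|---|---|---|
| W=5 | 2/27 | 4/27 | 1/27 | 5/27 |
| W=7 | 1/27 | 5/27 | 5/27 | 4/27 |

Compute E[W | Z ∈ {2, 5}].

P(Z ∈ {2, 5}) = 2/3.
Σ W·P over the event = 5·(4/27) + 5·(5/27) + 7·(5/27) + 7·(4/27) = 4.
E[W | Z ∈ {2, 5}] = (4) / (2/3) = 6.

6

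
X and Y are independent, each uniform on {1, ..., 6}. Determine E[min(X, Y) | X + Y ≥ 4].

8/3

P(X + Y ≥ 4) = 11/12.
Summing min(X,Y)·P(x,y) over outcomes with X + Y ≥ 4 gives 22/9.
E[min(X, Y) | X + Y ≥ 4] = (22/9) / (11/12) = 8/3.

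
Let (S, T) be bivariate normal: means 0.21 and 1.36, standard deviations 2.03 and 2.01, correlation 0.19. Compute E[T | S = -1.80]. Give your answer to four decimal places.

0.9819

The regression of T on S has slope ρ·σ_T/σ_S and passes through (μ_S, μ_T).
E[T | S=-1.80] = 1.36 + (0.19)·(2.01/2.03)·(-1.80 − (0.21)) = 1.36 + (0.18813)·(-2.01) = 0.9819.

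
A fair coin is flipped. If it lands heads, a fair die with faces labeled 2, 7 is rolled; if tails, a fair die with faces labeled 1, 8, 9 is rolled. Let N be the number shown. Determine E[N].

E[N | heads] = (2+7)/2 = 9/2.
E[N | tails] = (1+8+9)/3 = 6.
By the law of total expectation,
E[N] = (1/2)·(9/2) + (1/2)·(6) = 21/4.

21/4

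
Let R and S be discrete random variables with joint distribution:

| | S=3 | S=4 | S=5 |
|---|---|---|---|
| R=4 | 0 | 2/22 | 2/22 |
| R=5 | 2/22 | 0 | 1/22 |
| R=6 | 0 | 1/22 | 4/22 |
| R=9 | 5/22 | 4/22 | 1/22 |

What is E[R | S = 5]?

P(S = 5) = 4/11.
Σ R·P over the event = 4·(2/22) + 5·(1/22) + 6·(4/22) + 9·(1/22) = 23/11.
E[R | S = 5] = (23/11) / (4/11) = 23/4.

23/4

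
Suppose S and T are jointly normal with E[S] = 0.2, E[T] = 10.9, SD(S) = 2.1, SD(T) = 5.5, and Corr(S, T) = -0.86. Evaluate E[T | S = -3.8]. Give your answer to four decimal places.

For a bivariate normal, E[T | S=x] = μ_T + ρ·(σ_T/σ_S)·(x − μ_S).
E[T | S=-3.8] = 10.9 + (-0.86)·(5.5/2.1)·(-3.8 − (0.2)) = 10.9 + (-2.25238)·(-4) = 19.9095.

19.9095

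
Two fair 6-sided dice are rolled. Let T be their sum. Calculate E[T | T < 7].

P(T < 7) = 5/12.
Σ over the event: 2·1/36 + 3·1/18 + 4·1/12 + 5·1/9 + 6·5/36 = 35/18.
E[T | T < 7] = (35/18) / (5/12) = 14/3.

14/3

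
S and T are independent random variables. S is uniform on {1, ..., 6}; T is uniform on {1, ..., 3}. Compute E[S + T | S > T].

P(S > T) = 2/3.
Summing (S+T)·P(x,y) over outcomes with S > T gives 25/6.
E[S + T | S > T] = (25/6) / (2/3) = 25/4.

25/4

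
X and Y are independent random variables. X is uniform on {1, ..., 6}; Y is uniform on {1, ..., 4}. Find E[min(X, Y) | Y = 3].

5/2

Outcomes with Y = 3: (1,3), (2,3), (3,3), (4,3), (5,3), (6,3), each with probability 1/24.
E[min(X, Y) | Y = 3] = (1 + 2 + 3 + 3 + 3 + 3) / 6 = 5/2.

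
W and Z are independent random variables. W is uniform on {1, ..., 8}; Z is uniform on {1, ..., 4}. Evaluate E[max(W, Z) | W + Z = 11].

15/2

Outcomes with W + Z = 11: (7,4), (8,3), each with probability 1/32.
E[max(W, Z) | W + Z = 11] = (7 + 8) / 2 = 15/2.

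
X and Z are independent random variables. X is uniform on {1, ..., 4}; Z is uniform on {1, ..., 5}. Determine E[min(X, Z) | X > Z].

P(X > Z) = 3/10.
Summing min(X,Z)·P(x,y) over outcomes with X > Z gives 1/2.
E[min(X, Z) | X > Z] = (1/2) / (3/10) = 5/3.

5/3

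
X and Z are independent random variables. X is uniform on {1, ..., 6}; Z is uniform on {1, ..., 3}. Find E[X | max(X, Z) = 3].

12/5

Outcomes with max(X, Z) = 3: (1,3), (2,3), (3,1), (3,2), (3,3), each with probability 1/18.
E[X | max(X, Z) = 3] = (1 + 2 + 3 + 3 + 3) / 5 = 12/5.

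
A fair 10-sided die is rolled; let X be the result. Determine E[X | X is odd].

Given X is odd, X is equally likely to be any of {1, 3, 5, 7, 9}.
E[X | X is odd] = (1 + 3 + 5 + 7 + 9) / 5 = 5.

5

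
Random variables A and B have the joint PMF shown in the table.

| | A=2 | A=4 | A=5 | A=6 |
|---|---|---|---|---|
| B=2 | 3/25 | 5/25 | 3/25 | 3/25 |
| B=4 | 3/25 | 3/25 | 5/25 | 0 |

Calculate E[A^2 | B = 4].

P(B = 4) = 11/25.
Summing A^2·P(A=x,B=y) over the conditioning event gives 37/5.
E[A^2 | B = 4] = (37/5) / (11/25) = 185/11.

185/11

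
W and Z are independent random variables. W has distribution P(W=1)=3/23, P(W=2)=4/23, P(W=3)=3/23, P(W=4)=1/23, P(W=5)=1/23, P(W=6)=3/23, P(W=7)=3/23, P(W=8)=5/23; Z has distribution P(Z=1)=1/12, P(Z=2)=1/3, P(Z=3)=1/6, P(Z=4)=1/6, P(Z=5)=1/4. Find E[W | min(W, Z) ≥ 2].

P(min(W, Z) ≥ 2) = 55/69.
Summing W·P(x,y) over outcomes with min(W, Z) ≥ 2 gives 385/92.
E[W | min(W, Z) ≥ 2] = (385/92) / (55/69) = 21/4.

21/4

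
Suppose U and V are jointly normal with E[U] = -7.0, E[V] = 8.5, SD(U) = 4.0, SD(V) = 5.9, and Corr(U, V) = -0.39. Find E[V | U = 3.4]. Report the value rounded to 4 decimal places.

E[V | U=x] = μ_V + ρ(σ_V/σ_U)(x − μ_U) for jointly normal variables.
E[V | U=3.4] = 8.5 + (-0.39)·(5.9/4.0)·(3.4 − (-7.0)) = 8.5 + (-0.57525)·(10.4) = 2.5174.

2.5174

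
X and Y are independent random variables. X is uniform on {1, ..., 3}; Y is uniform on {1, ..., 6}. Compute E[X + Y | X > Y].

4

Outcomes with X > Y: (2,1), (3,1), (3,2), each with probability 1/18.
E[X + Y | X > Y] = (3 + 4 + 5) / 3 = 4.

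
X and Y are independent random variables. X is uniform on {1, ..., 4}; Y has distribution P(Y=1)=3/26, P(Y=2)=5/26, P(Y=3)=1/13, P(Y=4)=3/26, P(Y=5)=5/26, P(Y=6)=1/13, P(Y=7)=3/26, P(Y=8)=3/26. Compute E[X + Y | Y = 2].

9/2

P(Y = 2) = 5/26.
Summing (X+Y)·P(x,y) over outcomes with Y = 2 gives 45/52.
E[X + Y | Y = 2] = (45/52) / (5/26) = 9/2.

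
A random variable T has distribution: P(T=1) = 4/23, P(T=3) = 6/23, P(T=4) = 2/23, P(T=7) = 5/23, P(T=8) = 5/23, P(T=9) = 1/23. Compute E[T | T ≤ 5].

5/2

P(T ≤ 5) = 12/23.
Σ over the event: 1·4/23 + 3·6/23 + 4·2/23 = 30/23.
E[T | T ≤ 5] = (30/23) / (12/23) = 5/2.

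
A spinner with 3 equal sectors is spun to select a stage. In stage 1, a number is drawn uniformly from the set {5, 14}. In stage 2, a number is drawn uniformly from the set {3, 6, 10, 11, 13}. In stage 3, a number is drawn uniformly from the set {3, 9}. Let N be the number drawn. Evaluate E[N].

241/30

E[N | stage 1] = (5+14)/2 = 19/2.
E[N | stage 2] = (3+6+10+11+13)/5 = 43/5.
E[N | stage 3] = (3+9)/2 = 6.
E[N] = (1/3)·(19/2) + (1/3)·(43/5) + (1/3)·(6) = 241/30.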